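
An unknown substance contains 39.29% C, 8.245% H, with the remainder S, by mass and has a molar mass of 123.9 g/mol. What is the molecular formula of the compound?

Assume 100 g: 39.29 g C, 8.245 g H, 52.465 g S.
n(C) = 39.29/12.01 = 3.271, n(H) = 8.245/1.008 = 8.18, n(S) = 52.465/32.07 = 1.636
Smallest is S at 1.636 mol; normalising gives C 2.000, H 5.000, S 1.000
→ C2H5S
Empirical-formula mass = 61.13 g/mol
n = 123.9 / 61.13 = 2.03 ≈ 2
Molecular formula = (C2H5S)×2 = C4H10S2

C4H10S2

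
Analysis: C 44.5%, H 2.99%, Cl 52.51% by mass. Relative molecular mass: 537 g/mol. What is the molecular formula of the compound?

Assume 100 g: 44.5 g C, 2.99 g H, 52.51 g Cl.
C: 44.5 g ÷ 12.01 g/mol = 3.705 mol
H: 2.99 g ÷ 1.008 g/mol = 2.966 mol
Cl: 52.51 g ÷ 35.45 g/mol = 1.481 mol
Divide by the smallest (1.481 mol Cl): C 2.501, H 2.003, Cl 1.000
Multiply by 2: C 5.00, H 4.01, Cl 2.00 → C5H4Cl2
Empirical-formula mass = 134.98 g/mol
n = 537 / 134.98 = 3.98 ≈ 4
Molecular formula = (C5H4Cl2)×4 = C20H16Cl8

C20H16Cl8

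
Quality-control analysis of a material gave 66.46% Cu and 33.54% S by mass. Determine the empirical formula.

CuS

Assume 100 g: 66.46 g Cu, 33.54 g S.
n(Cu) = 66.46/63.55 = 1.046, n(S) = 33.54/32.07 = 1.046
Ratios (÷ 1.046): Cu 1.000, S 1.000
Ratio ≈ 1:1, so the empirical formula is CuS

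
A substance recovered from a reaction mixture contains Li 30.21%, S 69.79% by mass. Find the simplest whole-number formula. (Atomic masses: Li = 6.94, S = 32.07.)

Assume 100 g: 30.21 g Li, 69.79 g S.
n(Li) = 30.21/6.94 = 4.353, n(S) = 69.79/32.07 = 2.176
Smallest is S at 2.176 mol; normalising gives Li 2.000, S 1.000
→ Li2S

Li2S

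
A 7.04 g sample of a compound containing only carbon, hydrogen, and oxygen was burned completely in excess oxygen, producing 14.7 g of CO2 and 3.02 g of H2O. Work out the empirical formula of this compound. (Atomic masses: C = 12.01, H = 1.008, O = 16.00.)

C2H2O

mol C = 14.7 / 44.01 = 0.3340; mass C = 0.3340 × 12.01 = 4.012 g
mol H = 2 × (3.02 / 18.02) = 0.3352; mass H = 0.3352 × 1.008 = 0.3379 g
mass O = 7.04 − (4.349) = 2.691 g → mol O = 0.1682
Smallest is O at 0.1682 mol; normalising gives C 1.986, H 1.993, O 1.000
Ratio ≈ 2:2:1, so the empirical formula is C2H2O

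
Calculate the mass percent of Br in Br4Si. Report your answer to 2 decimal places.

91.92%

Molar mass = 4(79.90) + 1(28.09) = 347.690 g/mol
Mass of Br per mole = 4 × 79.90 = 319.600 g
% Br = 319.600 / 347.690 × 100 = 91.92%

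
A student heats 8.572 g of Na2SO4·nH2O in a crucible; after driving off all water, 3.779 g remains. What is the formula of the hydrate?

Mass of water lost = 8.572 − 3.779 = 4.793 g → 4.793 / 18.02 = 0.266 mol H2O
Molar mass of Na2SO4 = 142.05 g/mol → mol Na2SO4 = 3.779 / 142.05 = 0.0266
n = 0.266 / 0.0266 = 10.00 ≈ 10 → Na2SO4·10H2O

Na2SO4·10H2O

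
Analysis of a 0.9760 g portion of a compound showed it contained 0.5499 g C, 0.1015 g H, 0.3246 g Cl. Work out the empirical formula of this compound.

C5H11Cl

Moles — C: 0.5499 / 12.01 = 0.04579 mol; H: 0.1015 / 1.008 = 0.1007 mol; Cl: 0.3246 / 35.45 = 0.009157 mol
Divide by the smallest (0.009157 mol Cl): C 5.000, H 10.997, Cl 1.000
→ C5H11Cl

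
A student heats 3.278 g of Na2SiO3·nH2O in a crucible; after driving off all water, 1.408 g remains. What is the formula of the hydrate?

Na2SiO3·9H2O

Mass of water lost = 3.278 − 1.408 = 1.87 g → 1.87 / 18.02 = 0.1038 mol H2O
Molar mass of Na2SiO3 = 122.07 g/mol → mol Na2SiO3 = 1.408 / 122.07 = 0.01153
n = 0.1038 / 0.01153 = 9.00 ≈ 9 → Na2SiO3·9H2O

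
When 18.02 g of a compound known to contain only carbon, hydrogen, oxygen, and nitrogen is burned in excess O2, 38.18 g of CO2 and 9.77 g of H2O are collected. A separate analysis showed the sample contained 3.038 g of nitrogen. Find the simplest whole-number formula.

C4H5NO

mol C = 38.18 / 44.01 = 0.8675; mass C = 0.8675 × 12.01 = 10.42 g
mol H = 2 × (9.77 / 18.02) = 1.084; mass H = 1.084 × 1.008 = 1.093 g
mol N = 3.038 / 14.01 = 0.2168
mass O = 18.02 − (14.55) = 3.470 g → mol O = 0.2169
Divide by the smallest (0.2168 mol N): C 4.001, H 5.001, N 1.000, O 1.000
→ C4H5NO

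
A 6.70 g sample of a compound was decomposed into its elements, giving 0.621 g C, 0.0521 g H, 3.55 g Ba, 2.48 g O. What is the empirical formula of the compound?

n(C) = 0.621/12.01 = 0.05171, n(H) = 0.0521/1.008 = 0.05169, n(Ba) = 3.55/137.33 = 0.02585, n(O) = 2.48/16.00 = 0.155
Divide by the smallest (0.02585 mol Ba): C 2.000, H 1.999, Ba 1.000, O 5.996
≈ 2:2:1:6 → C2H2BaO6

C2H2BaO6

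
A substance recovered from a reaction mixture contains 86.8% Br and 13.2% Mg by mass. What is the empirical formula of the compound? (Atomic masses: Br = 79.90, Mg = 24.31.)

Assume 100 g: 86.8 g Br, 13.2 g Mg.
Br: 86.8 g ÷ 79.90 g/mol = 1.086 mol
Mg: 13.2 g ÷ 24.31 g/mol = 0.543 mol
Ratios (÷ 0.543): Br 2.001, Mg 1.000
→ Br2Mg

Br2Mg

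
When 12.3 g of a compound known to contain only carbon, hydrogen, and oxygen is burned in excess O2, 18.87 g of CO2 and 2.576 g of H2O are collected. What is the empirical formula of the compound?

mol C = 18.87 / 44.01 = 0.4288; mass C = 0.4288 × 12.01 = 5.149 g
mol H = 2 × (2.576 / 18.02) = 0.2859; mass H = 0.2859 × 1.008 = 0.2882 g
mass O = 12.3 − (5.438) = 6.862 g → mol O = 0.4289
Divide by the smallest (0.2859 mol H): C 1.500, H 1.000, O 1.500
Multiply by 2: C 3.00, H 2.00, O 3.00 → C3H2O3

C3H2O3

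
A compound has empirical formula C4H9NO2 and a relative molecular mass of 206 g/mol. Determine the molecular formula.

Empirical-formula mass = 103.12 g/mol
n = 206 / 103.12 = 2.00 ≈ 2
Molecular formula = (C4H9NO2)2 = C8H18N2O4

C8H18N2O4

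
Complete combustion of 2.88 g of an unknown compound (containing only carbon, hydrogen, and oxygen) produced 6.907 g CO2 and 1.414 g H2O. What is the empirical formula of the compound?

mol C = 6.907 / 44.01 = 0.1569; mass C = 0.1569 × 12.01 = 1.885 g
mol H = 2 × (1.414 / 18.02) = 0.1569; mass H = 0.1569 × 1.008 = 0.1582 g
mass O = 2.88 − (2.043) = 0.8369 g → mol O = 0.05231
Ratios (÷ 0.05231): C 3.000, H 3.000, O 1.000
≈ 3:3:1 → C3H3O

C3H3O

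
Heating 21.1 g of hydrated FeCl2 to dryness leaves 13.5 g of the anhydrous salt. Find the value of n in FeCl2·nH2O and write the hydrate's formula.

FeCl2·4H2O

Mass of water lost = 21.1 − 13.5 = 7.6 g → 7.6 / 18.02 = 0.4218 mol H2O
Molar mass of FeCl2 = 126.75 g/mol → mol FeCl2 = 13.5 / 126.75 = 0.1065
n = 0.4218 / 0.1065 = 3.96 ≈ 4 → FeCl2·4H2O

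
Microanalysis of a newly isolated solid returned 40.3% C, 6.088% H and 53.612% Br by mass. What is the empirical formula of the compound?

Assume 100 g: 40.3 g C, 6.088 g H, 53.612 g Br.
n(C) = 40.3/12.01 = 3.356, n(H) = 6.088/1.008 = 6.04, n(Br) = 53.612/79.90 = 0.671
Ratios (÷ 0.671): C 5.001, H 9.001, Br 1.000
≈ 5:9:1 → C5H9Br

C5H9Br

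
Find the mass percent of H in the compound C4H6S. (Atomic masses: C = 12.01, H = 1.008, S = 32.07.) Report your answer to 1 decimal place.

Molar mass = 4(12.01) + 6(1.008) + 1(32.07) = 86.158 g/mol
Mass of H per mole = 6 × 1.008 = 6.048 g
% H = 6.048 / 86.158 × 100 = 7.0%

7.0%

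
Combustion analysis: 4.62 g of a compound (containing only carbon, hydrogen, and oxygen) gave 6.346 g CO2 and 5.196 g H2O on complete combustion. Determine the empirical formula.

CH4O

mol C = 6.346 / 44.01 = 0.1442; mass C = 0.1442 × 12.01 = 1.732 g
mol H = 2 × (5.196 / 18.02) = 0.5767; mass H = 0.5767 × 1.008 = 0.5813 g
mass O = 4.62 − (2.313) = 2.307 g → mol O = 0.1442
Divide by the smallest (0.1442 mol O): C 1.000, H 4.000, O 1.000
≈ 1:4:1 → CH4O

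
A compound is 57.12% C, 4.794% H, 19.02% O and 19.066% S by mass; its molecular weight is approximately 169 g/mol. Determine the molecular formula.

C8H8O2S

Assume 100 g: 57.12 g C, 4.794 g H, 19.02 g O, 19.066 g S.
n(C) = 57.12/12.01 = 4.756, n(H) = 4.794/1.008 = 4.756, n(O) = 19.02/16.00 = 1.189, n(S) = 19.066/32.07 = 0.5945
Smallest is S at 0.5945 mol; normalising gives C 8.000, H 8.000, O 2.000, S 1.000
≈ 8:8:2:1 → C8H8O2S
Empirical-formula mass = 168.21 g/mol
n = 169 / 168.21 = 1.00 ≈ 1
Molecular formula = empirical formula = C8H8O2S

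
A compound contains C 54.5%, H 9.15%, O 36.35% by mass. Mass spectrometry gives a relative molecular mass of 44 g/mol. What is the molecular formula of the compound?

Assume 100 g: 54.5 g C, 9.15 g H, 36.35 g O.
C: 54.5 g ÷ 12.01 g/mol = 4.538 mol
H: 9.15 g ÷ 1.008 g/mol = 9.077 mol
O: 36.35 g ÷ 16.00 g/mol = 2.272 mol
Smallest is O at 2.272 mol; normalising gives C 1.997, H 3.996, O 1.000
Ratio ≈ 2:4:1, so the empirical formula is C2H4O
Empirical-formula mass = 44.05 g/mol
n = 44 / 44.05 = 1.00 ≈ 1
Molecular formula = empirical formula = C2H4O

C2H4O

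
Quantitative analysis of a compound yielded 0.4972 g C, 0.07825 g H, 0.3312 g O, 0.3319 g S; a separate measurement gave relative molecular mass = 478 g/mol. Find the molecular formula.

Moles — C: 0.4972 / 12.01 = 0.0414 mol; H: 0.07825 / 1.008 = 0.07763 mol; O: 0.3312 / 16.00 = 0.0207 mol; S: 0.3319 / 32.07 = 0.01035 mol
Divide by the smallest (0.01035 mol S): C 4.000, H 7.501, O 2.000, S 1.000
×2: C 8.00, H 15.00, O 4.00, S 2.00 → C8H15O4S2
Empirical-formula mass = 239.34 g/mol
n = 478 / 239.34 = 2.00 ≈ 2
Molecular formula = (C8H15O4S2)×2 = C16H30O8S4

C16H30O8S4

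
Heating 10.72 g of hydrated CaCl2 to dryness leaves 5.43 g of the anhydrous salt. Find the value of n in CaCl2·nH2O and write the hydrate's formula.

Mass of water lost = 10.72 − 5.43 = 5.29 g → 5.29 / 18.02 = 0.2936 mol H2O
Molar mass of CaCl2 = 110.98 g/mol → mol CaCl2 = 5.43 / 110.98 = 0.04893
n = 0.2936 / 0.04893 = 6.00 ≈ 6 → CaCl2·6H2O

CaCl2·6H2O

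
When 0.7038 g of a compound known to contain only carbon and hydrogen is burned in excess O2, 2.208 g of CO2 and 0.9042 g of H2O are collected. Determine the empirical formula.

mol C = 2.208 / 44.01 = 0.05017; mass C = 0.05017 × 12.01 = 0.6025 g
mol H = 2 × (0.9042 / 18.02) = 0.1004; mass H = 0.1004 × 1.008 = 0.1012 g
Divide by the smallest (0.05017 mol C): C 1.000, H 2.000
→ CH2

CH2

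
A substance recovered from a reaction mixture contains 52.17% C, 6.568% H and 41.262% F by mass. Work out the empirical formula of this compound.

C2H3F

Assume 100 g: 52.17 g C, 6.568 g H, 41.262 g F.
n(C) = 52.17/12.01 = 4.344, n(H) = 6.568/1.008 = 6.516, n(F) = 41.262/19.00 = 2.172
Smallest is F at 2.172 mol; normalising gives C 2.000, H 3.000, F 1.000
≈ 2:3:1 → C2H3F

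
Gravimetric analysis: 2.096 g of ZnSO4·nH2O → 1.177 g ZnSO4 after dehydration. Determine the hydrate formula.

ZnSO4·7H2O

Mass of water lost = 2.096 − 1.177 = 0.919 g → 0.919 / 18.02 = 0.051 mol H2O
Molar mass of ZnSO4 = 161.45 g/mol → mol ZnSO4 = 1.177 / 161.45 = 0.00729
n = 0.051 / 0.00729 = 7.00 ≈ 7 → ZnSO4·7H2O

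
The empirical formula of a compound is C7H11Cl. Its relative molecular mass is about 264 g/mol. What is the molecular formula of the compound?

C14H22Cl2

Empirical-formula mass = 130.61 g/mol
n = 264 / 130.61 = 2.02 ≈ 2
Molecular formula = (C7H11Cl)2 = C14H22Cl2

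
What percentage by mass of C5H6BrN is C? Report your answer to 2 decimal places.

37.53%

Molar mass = 5(12.01) + 6(1.008) + 1(79.90) + 1(14.01) = 160.008 g/mol
Mass of C per mole = 5 × 12.01 = 60.050 g
% C = 60.050 / 160.008 × 100 = 37.53%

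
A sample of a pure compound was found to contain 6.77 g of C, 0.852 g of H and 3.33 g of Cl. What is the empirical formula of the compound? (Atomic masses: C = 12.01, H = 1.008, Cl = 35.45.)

C6H9Cl

C: 6.77 g ÷ 12.01 g/mol = 0.5637 mol
H: 0.852 g ÷ 1.008 g/mol = 0.8452 mol
Cl: 3.33 g ÷ 35.45 g/mol = 0.09394 mol
Ratios (÷ 0.09394): C 6.001, H 8.998, Cl 1.000
Ratio ≈ 6:9:1, so the empirical formula is C6H9Cl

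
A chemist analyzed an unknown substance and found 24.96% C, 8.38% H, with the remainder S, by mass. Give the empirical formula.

CH4S

Assume 100 g: 24.96 g C, 8.38 g H, 66.66 g S.
n(C) = 24.96/12.01 = 2.078, n(H) = 8.38/1.008 = 8.313, n(S) = 66.66/32.07 = 2.079
Divide by the smallest (2.078 mol C): C 1.000, H 4.000, S 1.000
→ CH4S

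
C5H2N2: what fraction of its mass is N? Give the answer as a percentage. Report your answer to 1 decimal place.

31.1%

Molar mass = 5(12.01) + 2(1.008) + 2(14.01) = 90.086 g/mol
Mass of N per mole = 2 × 14.01 = 28.020 g
% N = 28.020 / 90.086 × 100 = 31.1%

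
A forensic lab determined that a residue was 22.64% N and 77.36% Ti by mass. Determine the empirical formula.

Assume 100 g: 22.64 g N, 77.36 g Ti.
Moles — N: 22.64 / 14.01 = 1.616 mol; Ti: 77.36 / 47.87 = 1.616 mol
Smallest is N at 1.616 mol; normalising gives N 1.000, Ti 1.000
Ratio ≈ 1:1, so the empirical formula is NTi

NTi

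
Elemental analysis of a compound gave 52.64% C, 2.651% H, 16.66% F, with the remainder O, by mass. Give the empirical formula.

Assume 100 g: 52.64 g C, 2.651 g H, 16.66 g F, 28.049 g O.
C: 52.64 g ÷ 12.01 g/mol = 4.383 mol
H: 2.651 g ÷ 1.008 g/mol = 2.63 mol
F: 16.66 g ÷ 19.00 g/mol = 0.8768 mol
O: 28.049 g ÷ 16.00 g/mol = 1.753 mol
Smallest is F at 0.8768 mol; normalising gives C 4.999, H 2.999, F 1.000, O 1.999
Ratio ≈ 5:3:1:2, so the empirical formula is C5H3FO2

C5H3FO2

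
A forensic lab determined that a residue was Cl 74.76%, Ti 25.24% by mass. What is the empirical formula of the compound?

Cl4Ti

Assume 100 g: 74.76 g Cl, 25.24 g Ti.
Moles — Cl: 74.76 / 35.45 = 2.109 mol; Ti: 25.24 / 47.87 = 0.5273 mol
Smallest is Ti at 0.5273 mol; normalising gives Cl 4.000, Ti 1.000
≈ 4:1 → Cl4Ti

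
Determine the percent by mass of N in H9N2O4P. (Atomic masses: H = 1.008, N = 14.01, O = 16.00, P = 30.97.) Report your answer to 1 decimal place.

Molar mass = 9(1.008) + 2(14.01) + 4(16.00) + 1(30.97) = 132.062 g/mol
Mass of N per mole = 2 × 14.01 = 28.020 g
% N = 28.020 / 132.062 × 100 = 21.2%

21.2%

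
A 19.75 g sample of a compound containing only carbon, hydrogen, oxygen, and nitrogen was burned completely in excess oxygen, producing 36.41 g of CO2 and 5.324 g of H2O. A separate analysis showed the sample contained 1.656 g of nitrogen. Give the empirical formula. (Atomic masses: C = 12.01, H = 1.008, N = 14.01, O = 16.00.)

mol C = 36.41 / 44.01 = 0.8273; mass C = 0.8273 × 12.01 = 9.936 g
mol H = 2 × (5.324 / 18.02) = 0.5909; mass H = 0.5909 × 1.008 = 0.5956 g
mol N = 1.656 / 14.01 = 0.1182
mass O = 19.75 − (12.19) = 7.562 g → mol O = 0.4726
Divide by the smallest (0.1182 mol N): C 6.999, H 4.999, N 1.000, O 3.999
Ratio ≈ 7:5:1:4, so the empirical formula is C7H5NO4

C7H5NO4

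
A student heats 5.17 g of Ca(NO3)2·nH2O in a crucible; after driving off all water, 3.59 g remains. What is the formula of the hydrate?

Mass of water lost = 5.17 − 3.59 = 1.58 g → 1.58 / 18.02 = 0.08768 mol H2O
Molar mass of Ca(NO3)2 = 164.10 g/mol → mol Ca(NO3)2 = 3.59 / 164.10 = 0.02188
n = 0.08768 / 0.02188 = 4.01 ≈ 4 → Ca(NO3)2·4H2O

Ca(NO3)2·4H2O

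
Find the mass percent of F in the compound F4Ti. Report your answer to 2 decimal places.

Molar mass = 4(19.00) + 1(47.87) = 123.870 g/mol
Mass of F per mole = 4 × 19.00 = 76.000 g
% F = 76.000 / 123.870 × 100 = 61.35%

61.35%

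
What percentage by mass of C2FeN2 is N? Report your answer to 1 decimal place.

26.0%

Molar mass = 2(12.01) + 1(55.85) + 2(14.01) = 107.890 g/mol
Mass of N per mole = 2 × 14.01 = 28.020 g
% N = 28.020 / 107.890 × 100 = 26.0%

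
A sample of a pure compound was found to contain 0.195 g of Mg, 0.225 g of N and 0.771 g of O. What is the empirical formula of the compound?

MgN2O6

Moles — Mg: 0.195 / 24.31 = 0.008021 mol; N: 0.225 / 14.01 = 0.01606 mol; O: 0.771 / 16.00 = 0.04819 mol
Smallest is Mg at 0.008021 mol; normalising gives Mg 1.000, N 2.002, O 6.007
Ratio ≈ 1:2:6, so the empirical formula is MgN2O6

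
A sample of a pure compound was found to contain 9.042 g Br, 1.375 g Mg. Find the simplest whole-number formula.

n(Br) = 9.042/79.90 = 0.1132, n(Mg) = 1.375/24.31 = 0.05656
Ratios (÷ 0.05656): Br 2.001, Mg 1.000
≈ 2:1 → Br2Mg

Br2Mg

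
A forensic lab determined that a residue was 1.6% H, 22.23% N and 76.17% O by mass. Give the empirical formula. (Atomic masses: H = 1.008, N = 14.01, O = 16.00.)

Assume 100 g: 1.6 g H, 22.23 g N, 76.17 g O.
H: 1.6 g ÷ 1.008 g/mol = 1.587 mol
N: 22.23 g ÷ 14.01 g/mol = 1.587 mol
O: 76.17 g ÷ 16.00 g/mol = 4.761 mol
Divide by the smallest (1.587 mol N): H 1.000, N 1.000, O 3.000
→ HNO3

HNO3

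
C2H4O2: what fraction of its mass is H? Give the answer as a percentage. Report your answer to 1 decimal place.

6.7%

Molar mass = 2(12.01) + 4(1.008) + 2(16.00) = 60.052 g/mol
Mass of H per mole = 4 × 1.008 = 4.032 g
% H = 4.032 / 60.052 × 100 = 6.7%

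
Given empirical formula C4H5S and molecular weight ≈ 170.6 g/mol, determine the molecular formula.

Empirical-formula mass = 85.15 g/mol
n = 170.6 / 85.15 = 2.00 ≈ 2
Molecular formula = (C4H5S)2 = C8H10S2

C8H10S2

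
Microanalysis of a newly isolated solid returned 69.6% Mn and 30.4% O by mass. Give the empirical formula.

Assume 100 g: 69.6 g Mn, 30.4 g O.
n(Mn) = 69.6/54.94 = 1.267, n(O) = 30.4/16.00 = 1.9
Divide by the smallest (1.267 mol Mn): Mn 1.000, O 1.500
Multiply by 2: Mn 2.00, O 3.00 → Mn2O3

Mn2O3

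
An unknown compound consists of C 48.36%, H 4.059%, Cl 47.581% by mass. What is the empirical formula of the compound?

C3H3Cl

Assume 100 g: 48.36 g C, 4.059 g H, 47.581 g Cl.
n(C) = 48.36/12.01 = 4.027, n(H) = 4.059/1.008 = 4.027, n(Cl) = 47.581/35.45 = 1.342
Divide by the smallest (1.342 mol Cl): C 3.000, H 3.000, Cl 1.000
→ C3H3Cl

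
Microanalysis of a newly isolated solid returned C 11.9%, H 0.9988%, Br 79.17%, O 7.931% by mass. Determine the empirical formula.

C2H2Br2O

Assume 100 g: 11.9 g C, 0.9988 g H, 79.17 g Br, 7.931 g O.
C: 11.9 g ÷ 12.01 g/mol = 0.9908 mol
H: 0.9988 g ÷ 1.008 g/mol = 0.9909 mol
Br: 79.17 g ÷ 79.90 g/mol = 0.9909 mol
O: 7.931 g ÷ 16.00 g/mol = 0.4957 mol
Smallest is O at 0.4957 mol; normalising gives C 1.999, H 1.999, Br 1.999, O 1.000
→ C2H2Br2O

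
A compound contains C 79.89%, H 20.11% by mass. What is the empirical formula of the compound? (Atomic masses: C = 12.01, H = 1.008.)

CH3

Assume 100 g: 79.89 g C, 20.11 g H.
n(C) = 79.89/12.01 = 6.652, n(H) = 20.11/1.008 = 19.95
Ratios (÷ 6.652): C 1.000, H 2.999
≈ 1:3 → CH3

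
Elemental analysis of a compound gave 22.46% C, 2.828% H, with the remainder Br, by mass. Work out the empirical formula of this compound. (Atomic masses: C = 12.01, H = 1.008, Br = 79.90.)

C2H3Br

Assume 100 g: 22.46 g C, 2.828 g H, 74.712 g Br.
C: 22.46 g ÷ 12.01 g/mol = 1.87 mol
H: 2.828 g ÷ 1.008 g/mol = 2.806 mol
Br: 74.712 g ÷ 79.90 g/mol = 0.9351 mol
Smallest is Br at 0.9351 mol; normalising gives C 2.000, H 3.000, Br 1.000
≈ 2:3:1 → C2H3Br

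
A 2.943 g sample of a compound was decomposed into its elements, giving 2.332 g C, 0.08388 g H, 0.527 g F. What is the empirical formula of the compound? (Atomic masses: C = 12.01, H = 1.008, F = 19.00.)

n(C) = 2.332/12.01 = 0.1942, n(H) = 0.08388/1.008 = 0.08321, n(F) = 0.527/19.00 = 0.02774
Smallest is F at 0.02774 mol; normalising gives C 7.000, H 3.000, F 1.000
Ratio ≈ 7:3:1, so the empirical formula is C7H3F

C7H3F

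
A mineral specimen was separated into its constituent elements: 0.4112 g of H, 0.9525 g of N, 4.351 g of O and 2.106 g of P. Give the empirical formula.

Moles — H: 0.4112 / 1.008 = 0.4079 mol; N: 0.9525 / 14.01 = 0.06799 mol; O: 4.351 / 16.00 = 0.2719 mol; P: 2.106 / 30.97 = 0.068 mol
Smallest is N at 0.06799 mol; normalising gives H 6.000, N 1.000, O 4.000, P 1.000
Ratio ≈ 6:1:4:1, so the empirical formula is H6NO4P

H6NO4P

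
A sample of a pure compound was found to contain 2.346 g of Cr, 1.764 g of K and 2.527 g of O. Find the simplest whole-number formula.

n(Cr) = 2.346/52.00 = 0.04512, n(K) = 1.764/39.10 = 0.04512, n(O) = 2.527/16.00 = 0.1579
Smallest is K at 0.04512 mol; normalising gives Cr 1.000, K 1.000, O 3.501
Multiply by 2: Cr 2.00, K 2.00, O 7.00 → Cr2K2O7

Cr2K2O7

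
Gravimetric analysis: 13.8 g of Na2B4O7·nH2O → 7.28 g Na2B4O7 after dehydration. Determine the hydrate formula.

Na2B4O7·10H2O

Mass of water lost = 13.8 − 7.28 = 6.52 g → 6.52 / 18.02 = 0.3618 mol H2O
Molar mass of Na2B4O7 = 201.22 g/mol → mol Na2B4O7 = 7.28 / 201.22 = 0.03618
n = 0.3618 / 0.03618 = 10.00 ≈ 10 → Na2B4O7·10H2O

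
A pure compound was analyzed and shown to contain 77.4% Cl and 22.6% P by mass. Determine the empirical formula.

Cl3P

Assume 100 g: 77.4 g Cl, 22.6 g P.
n(Cl) = 77.4/35.45 = 2.183, n(P) = 22.6/30.97 = 0.7297
Divide by the smallest (0.7297 mol P): Cl 2.992, P 1.000
≈ 3:1 → Cl3P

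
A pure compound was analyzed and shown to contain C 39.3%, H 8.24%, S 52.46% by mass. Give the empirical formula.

Assume 100 g: 39.3 g C, 8.24 g H, 52.46 g S.
C: 39.3 g ÷ 12.01 g/mol = 3.272 mol
H: 8.24 g ÷ 1.008 g/mol = 8.175 mol
S: 52.46 g ÷ 32.07 g/mol = 1.636 mol
Divide by the smallest (1.636 mol S): C 2.000, H 4.997, S 1.000
→ C2H5S

C2H5S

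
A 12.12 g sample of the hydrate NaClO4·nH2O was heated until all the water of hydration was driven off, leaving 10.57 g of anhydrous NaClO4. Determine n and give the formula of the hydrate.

NaClO4·H2O

Mass of water lost = 12.12 − 10.57 = 1.55 g → 1.55 / 18.02 = 0.08602 mol H2O
Molar mass of NaClO4 = 122.44 g/mol → mol NaClO4 = 10.57 / 122.44 = 0.08633
n = 0.08602 / 0.08633 = 1.00 ≈ 1 → NaClO4·H2O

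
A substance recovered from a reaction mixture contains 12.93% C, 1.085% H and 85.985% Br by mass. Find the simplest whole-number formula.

CHBr

Assume 100 g: 12.93 g C, 1.085 g H, 85.985 g Br.
Moles — C: 12.93 / 12.01 = 1.077 mol; H: 1.085 / 1.008 = 1.076 mol; Br: 85.985 / 79.90 = 1.076 mol
Divide by the smallest (1.076 mol Br): C 1.000, H 1.000, Br 1.000
≈ 1:1:1 → CHBr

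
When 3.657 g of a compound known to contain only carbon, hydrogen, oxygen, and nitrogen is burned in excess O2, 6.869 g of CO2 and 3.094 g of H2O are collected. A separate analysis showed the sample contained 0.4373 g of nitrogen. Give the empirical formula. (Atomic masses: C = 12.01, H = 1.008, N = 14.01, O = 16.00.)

mol C = 6.869 / 44.01 = 0.1561; mass C = 0.1561 × 12.01 = 1.874 g
mol H = 2 × (3.094 / 18.02) = 0.3434; mass H = 0.3434 × 1.008 = 0.3461 g
mol N = 0.4373 / 14.01 = 0.03121
mass O = 3.657 − (2.658) = 0.9991 g → mol O = 0.06244
Smallest is N at 0.03121 mol; normalising gives C 5.000, H 11.002, N 1.000, O 2.000
→ C5H11NO2

C5H11NO2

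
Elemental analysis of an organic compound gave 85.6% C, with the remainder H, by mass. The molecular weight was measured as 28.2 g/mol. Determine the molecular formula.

C2H4

Assume 100 g: 85.6 g C, 14.4 g H.
n(C) = 85.6/12.01 = 7.127, n(H) = 14.4/1.008 = 14.29
Smallest is C at 7.127 mol; normalising gives C 1.000, H 2.004
→ CH2
Empirical-formula mass = 14.03 g/mol
n = 28.2 / 14.03 = 2.01 ≈ 2
Molecular formula = (CH2)×2 = C2H4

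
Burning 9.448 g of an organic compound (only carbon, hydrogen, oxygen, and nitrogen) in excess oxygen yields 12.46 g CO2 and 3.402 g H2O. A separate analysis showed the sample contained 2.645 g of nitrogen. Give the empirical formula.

mol C = 12.46 / 44.01 = 0.2831; mass C = 0.2831 × 12.01 = 3.400 g
mol H = 2 × (3.402 / 18.02) = 0.3776; mass H = 0.3776 × 1.008 = 0.3806 g
mol N = 2.645 / 14.01 = 0.1888
mass O = 9.448 − (6.426) = 3.022 g → mol O = 0.1889
Divide by the smallest (0.1888 mol N): C 1.500, H 2.000, N 1.000, O 1.000
Scaling by 2: C 3.00, H 4.00, N 2.00, O 2.00 → C3H4N2O2

C3H4N2O2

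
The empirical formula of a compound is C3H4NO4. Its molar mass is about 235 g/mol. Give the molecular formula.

Empirical-formula mass = 118.07 g/mol
n = 235 / 118.07 = 1.99 ≈ 2
Molecular formula = (C3H4NO4)2 = C6H8N2O8

C6H8N2O8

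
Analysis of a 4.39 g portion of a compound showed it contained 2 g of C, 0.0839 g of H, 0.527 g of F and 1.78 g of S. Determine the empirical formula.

Moles — C: 2 / 12.01 = 0.1665 mol; H: 0.0839 / 1.008 = 0.08323 mol; F: 0.527 / 19.00 = 0.02774 mol; S: 1.78 / 32.07 = 0.0555 mol
Smallest is F at 0.02774 mol; normalising gives C 6.004, H 3.001, F 1.000, S 2.001
→ C6H3FS2

C6H3FS2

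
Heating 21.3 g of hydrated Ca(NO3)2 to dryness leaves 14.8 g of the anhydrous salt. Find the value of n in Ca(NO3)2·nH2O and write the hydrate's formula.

Mass of water lost = 21.3 − 14.8 = 6.5 g → 6.5 / 18.02 = 0.3607 mol H2O
Molar mass of Ca(NO3)2 = 164.10 g/mol → mol Ca(NO3)2 = 14.8 / 164.10 = 0.09019
n = 0.3607 / 0.09019 = 4.00 ≈ 4 → Ca(NO3)2·4H2O

Ca(NO3)2·4H2O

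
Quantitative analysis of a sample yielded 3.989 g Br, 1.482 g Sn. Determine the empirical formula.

Br: 3.989 g ÷ 79.90 g/mol = 0.04992 mol
Sn: 1.482 g ÷ 118.71 g/mol = 0.01248 mol
Smallest is Sn at 0.01248 mol; normalising gives Br 3.999, Sn 1.000
→ Br4Sn

Br4Sn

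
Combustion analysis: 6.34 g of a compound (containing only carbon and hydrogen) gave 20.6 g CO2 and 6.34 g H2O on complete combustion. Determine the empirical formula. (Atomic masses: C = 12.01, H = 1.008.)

mol C = 20.6 / 44.01 = 0.4681; mass C = 0.4681 × 12.01 = 5.622 g
mol H = 2 × (6.34 / 18.02) = 0.7037; mass H = 0.7037 × 1.008 = 0.7093 g
Smallest is C at 0.4681 mol; normalising gives C 1.000, H 1.503
Multiply by 2: C 2.00, H 3.01 → C2H3

C2H3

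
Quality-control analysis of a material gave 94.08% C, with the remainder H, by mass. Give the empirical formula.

C4H3

Assume 100 g: 94.08 g C, 5.92 g H.
n(C) = 94.08/12.01 = 7.833, n(H) = 5.92/1.008 = 5.873
Ratios (÷ 5.873): C 1.334, H 1.000
×3: C 4.00, H 3.00 → C4H3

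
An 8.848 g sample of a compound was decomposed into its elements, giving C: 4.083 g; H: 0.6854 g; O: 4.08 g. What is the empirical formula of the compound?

C4H8O3

n(C) = 4.083/12.01 = 0.34, n(H) = 0.6854/1.008 = 0.68, n(O) = 4.08/16.00 = 0.255
Ratios (÷ 0.255): C 1.333, H 2.667, O 1.000
×3: C 4.00, H 8.00, O 3.00 → C4H8O3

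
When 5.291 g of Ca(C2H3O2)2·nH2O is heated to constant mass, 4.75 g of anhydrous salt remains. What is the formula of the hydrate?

Ca(C2H3O2)2·H2O

Mass of water lost = 5.291 − 4.75 = 0.541 g → 0.541 / 18.02 = 0.03002 mol H2O
Molar mass of Ca(C2H3O2)2 = 158.17 g/mol → mol Ca(C2H3O2)2 = 4.75 / 158.17 = 0.03003
n = 0.03002 / 0.03003 = 1.00 ≈ 1 → Ca(C2H3O2)2·H2O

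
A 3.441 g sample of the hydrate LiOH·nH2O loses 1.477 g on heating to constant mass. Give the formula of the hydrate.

Mass of anhydrous LiOH = 3.441 − 1.477 = 1.964 g
mol H2O = 1.477 / 18.02 = 0.08196
Molar mass of LiOH = 23.95 g/mol → mol LiOH = 1.964 / 23.95 = 0.08201
n = 0.08196 / 0.08201 = 1.00 ≈ 1 → LiOH·H2O

LiOH·H2O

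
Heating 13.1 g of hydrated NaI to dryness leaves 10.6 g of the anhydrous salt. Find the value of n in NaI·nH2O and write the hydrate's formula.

Mass of water lost = 13.1 − 10.6 = 2.5 g → 2.5 / 18.02 = 0.1387 mol H2O
Molar mass of NaI = 149.89 g/mol → mol NaI = 10.6 / 149.89 = 0.07072
n = 0.1387 / 0.07072 = 1.96 ≈ 2 → NaI·2H2O

NaI·2H2O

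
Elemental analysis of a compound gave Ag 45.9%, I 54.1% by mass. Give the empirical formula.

AgI

Assume 100 g: 45.9 g Ag, 54.1 g I.
n(Ag) = 45.9/107.87 = 0.4255, n(I) = 54.1/126.90 = 0.4263
Divide by the smallest (0.4255 mol Ag): Ag 1.000, I 1.002
→ AgI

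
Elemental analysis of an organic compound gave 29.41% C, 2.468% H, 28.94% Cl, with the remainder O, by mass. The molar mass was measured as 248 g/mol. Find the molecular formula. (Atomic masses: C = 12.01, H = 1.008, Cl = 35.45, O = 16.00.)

Assume 100 g: 29.41 g C, 2.468 g H, 28.94 g Cl, 39.182 g O.
Moles — C: 29.41 / 12.01 = 2.449 mol; H: 2.468 / 1.008 = 2.448 mol; Cl: 28.94 / 35.45 = 0.8164 mol; O: 39.182 / 16.00 = 2.449 mol
Divide by the smallest (0.8164 mol Cl): C 3.000, H 2.999, Cl 1.000, O 3.000
Ratio ≈ 3:3:1:3, so the empirical formula is C3H3ClO3
Empirical-formula mass = 122.50 g/mol
n = 248 / 122.50 = 2.02 ≈ 2
Molecular formula = (C3H3ClO3)×2 = C6H6Cl2O6

C6H6Cl2O6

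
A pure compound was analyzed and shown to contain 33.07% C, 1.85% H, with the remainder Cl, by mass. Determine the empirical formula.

C3H2Cl2

Assume 100 g: 33.07 g C, 1.85 g H, 65.08 g Cl.
C: 33.07 g ÷ 12.01 g/mol = 2.754 mol
H: 1.85 g ÷ 1.008 g/mol = 1.835 mol
Cl: 65.08 g ÷ 35.45 g/mol = 1.836 mol
Ratios (÷ 1.835): C 1.500, H 1.000, Cl 1.000
Multiply by 2: C 3.00, H 2.00, Cl 2.00 → C3H2Cl2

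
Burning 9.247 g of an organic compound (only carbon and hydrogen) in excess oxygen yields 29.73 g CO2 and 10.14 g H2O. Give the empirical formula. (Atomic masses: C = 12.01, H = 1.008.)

C3H5

mol C = 29.73 / 44.01 = 0.6755; mass C = 0.6755 × 12.01 = 8.113 g
mol H = 2 × (10.14 / 18.02) = 1.125; mass H = 1.125 × 1.008 = 1.134 g
Divide by the smallest (0.6755 mol C): C 1.000, H 1.666
×3: C 3.00, H 5.00 → C3H5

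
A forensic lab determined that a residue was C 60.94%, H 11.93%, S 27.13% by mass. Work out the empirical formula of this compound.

Assume 100 g: 60.94 g C, 11.93 g H, 27.13 g S.
Moles — C: 60.94 / 12.01 = 5.074 mol; H: 11.93 / 1.008 = 11.84 mol; S: 27.13 / 32.07 = 0.846 mol
Divide by the smallest (0.846 mol S): C 5.998, H 13.990, S 1.000
→ C6H14S

C6H14S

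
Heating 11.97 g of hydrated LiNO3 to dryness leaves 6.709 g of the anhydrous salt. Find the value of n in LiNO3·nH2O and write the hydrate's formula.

Mass of water lost = 11.97 − 6.709 = 5.261 g → 5.261 / 18.02 = 0.292 mol H2O
Molar mass of LiNO3 = 68.95 g/mol → mol LiNO3 = 6.709 / 68.95 = 0.0973
n = 0.292 / 0.0973 = 3.00 ≈ 3 → LiNO3·3H2O

LiNO3·3H2O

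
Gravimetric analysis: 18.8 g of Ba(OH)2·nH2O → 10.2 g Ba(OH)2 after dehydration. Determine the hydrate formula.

Ba(OH)2·8H2O

Mass of water lost = 18.8 − 10.2 = 8.6 g → 8.6 / 18.02 = 0.4772 mol H2O
Molar mass of Ba(OH)2 = 171.35 g/mol → mol Ba(OH)2 = 10.2 / 171.35 = 0.05953
n = 0.4772 / 0.05953 = 8.02 ≈ 8 → Ba(OH)2·8H2O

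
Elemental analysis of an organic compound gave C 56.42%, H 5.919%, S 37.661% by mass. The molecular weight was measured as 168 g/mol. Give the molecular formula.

C8H10S2

Assume 100 g: 56.42 g C, 5.919 g H, 37.661 g S.
Moles — C: 56.42 / 12.01 = 4.698 mol; H: 5.919 / 1.008 = 5.872 mol; S: 37.661 / 32.07 = 1.174 mol
Ratios (÷ 1.174): C 4.000, H 5.000, S 1.000
≈ 4:5:1 → C4H5S
Empirical-formula mass = 85.15 g/mol
n = 168 / 85.15 = 1.97 ≈ 2
Molecular formula = (C4H5S)×2 = C8H10S2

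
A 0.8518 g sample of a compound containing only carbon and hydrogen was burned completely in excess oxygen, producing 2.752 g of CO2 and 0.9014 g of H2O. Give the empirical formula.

C5H8

mol C = 2.752 / 44.01 = 0.06253; mass C = 0.06253 × 12.01 = 0.7510 g
mol H = 2 × (0.9014 / 18.02) = 0.1000; mass H = 0.1000 × 1.008 = 0.1008 g
Ratios (÷ 0.06253): C 1.000, H 1.600
Multiply by 5: C 5.00, H 8.00 → C5H8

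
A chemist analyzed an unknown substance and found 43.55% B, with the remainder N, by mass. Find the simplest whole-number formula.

Assume 100 g: 43.55 g B, 56.45 g N.
B: 43.55 g ÷ 10.81 g/mol = 4.029 mol
N: 56.45 g ÷ 14.01 g/mol = 4.029 mol
Divide by the smallest (4.029 mol B): B 1.000, N 1.000
→ BN

BN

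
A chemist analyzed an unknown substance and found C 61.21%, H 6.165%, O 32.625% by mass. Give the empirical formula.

Assume 100 g: 61.21 g C, 6.165 g H, 32.625 g O.
Moles — C: 61.21 / 12.01 = 5.097 mol; H: 6.165 / 1.008 = 6.116 mol; O: 32.625 / 16.00 = 2.039 mol
Ratios (÷ 2.039): C 2.499, H 2.999, O 1.000
Scaling by 2: C 5.00, H 6.00, O 2.00 → C5H6O2

C5H6O2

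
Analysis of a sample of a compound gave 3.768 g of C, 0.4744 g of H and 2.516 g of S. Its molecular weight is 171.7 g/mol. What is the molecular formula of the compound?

Moles — C: 3.768 / 12.01 = 0.3137 mol; H: 0.4744 / 1.008 = 0.4706 mol; S: 2.516 / 32.07 = 0.07845 mol
Divide by the smallest (0.07845 mol S): C 3.999, H 5.999, S 1.000
≈ 4:6:1 → C4H6S
Empirical-formula mass = 86.16 g/mol
n = 171.7 / 86.16 = 1.99 ≈ 2
Molecular formula = (C4H6S)×2 = C8H12S2

C8H12S2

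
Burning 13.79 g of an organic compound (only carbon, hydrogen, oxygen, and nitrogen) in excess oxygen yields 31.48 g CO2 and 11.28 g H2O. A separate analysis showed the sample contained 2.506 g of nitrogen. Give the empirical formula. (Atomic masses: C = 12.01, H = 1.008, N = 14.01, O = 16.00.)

mol C = 31.48 / 44.01 = 0.7153; mass C = 0.7153 × 12.01 = 8.591 g
mol H = 2 × (11.28 / 18.02) = 1.252; mass H = 1.252 × 1.008 = 1.262 g
mol N = 2.506 / 14.01 = 0.1789
mass O = 13.79 − (12.36) = 1.431 g → mol O = 0.08946
Ratios (÷ 0.08946): C 7.996, H 13.994, N 1.999, O 1.000
Ratio ≈ 8:14:2:1, so the empirical formula is C8H14N2O

C8H14N2O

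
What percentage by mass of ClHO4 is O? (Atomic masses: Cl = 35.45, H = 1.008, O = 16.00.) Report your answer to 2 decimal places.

63.71%

Molar mass = 1(35.45) + 1(1.008) + 4(16.00) = 100.458 g/mol
Mass of O per mole = 4 × 16.00 = 64.000 g
% O = 64.000 / 100.458 × 100 = 63.71%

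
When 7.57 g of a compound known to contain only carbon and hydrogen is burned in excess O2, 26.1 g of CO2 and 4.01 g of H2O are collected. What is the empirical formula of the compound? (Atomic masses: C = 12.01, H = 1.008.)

C4H3

mol C = 26.1 / 44.01 = 0.5930; mass C = 0.5930 × 12.01 = 7.122 g
mol H = 2 × (4.01 / 18.02) = 0.4451; mass H = 0.4451 × 1.008 = 0.4486 g
Divide by the smallest (0.4451 mol H): C 1.333, H 1.000
×3: C 4.00, H 3.00 → C4H3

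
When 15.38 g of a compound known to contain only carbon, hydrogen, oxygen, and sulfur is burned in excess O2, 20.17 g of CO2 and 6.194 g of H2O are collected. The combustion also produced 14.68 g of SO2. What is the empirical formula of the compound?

mol C = 20.17 / 44.01 = 0.4583; mass C = 0.4583 × 12.01 = 5.504 g
mol H = 2 × (6.194 / 18.02) = 0.6875; mass H = 0.6875 × 1.008 = 0.6930 g
mol S = 14.68 / 64.07 = 0.2291; mass S = 7.348 g
mass O = 15.38 − (13.55) = 1.835 g → mol O = 0.1147
Ratios (÷ 0.1147): C 3.997, H 5.995, O 1.000, S 1.998
→ C4H6OS2

C4H6OS2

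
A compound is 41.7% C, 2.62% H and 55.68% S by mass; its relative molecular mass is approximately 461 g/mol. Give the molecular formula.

Assume 100 g: 41.7 g C, 2.62 g H, 55.68 g S.
Moles — C: 41.7 / 12.01 = 3.472 mol; H: 2.62 / 1.008 = 2.599 mol; S: 55.68 / 32.07 = 1.736 mol
Ratios (÷ 1.736): C 2.000, H 1.497, S 1.000
Multiply by 2: C 4.00, H 2.99, S 2.00 → C4H3S2
Empirical-formula mass = 115.20 g/mol
n = 461 / 115.20 = 4.00 ≈ 4
Molecular formula = (C4H3S2)×4 = C16H12S8

C16H12S8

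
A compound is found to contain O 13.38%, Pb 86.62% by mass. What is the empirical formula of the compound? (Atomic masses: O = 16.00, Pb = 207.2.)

O2Pb

Assume 100 g: 13.38 g O, 86.62 g Pb.
O: 13.38 g ÷ 16.00 g/mol = 0.8363 mol
Pb: 86.62 g ÷ 207.2 g/mol = 0.4181 mol
Smallest is Pb at 0.4181 mol; normalising gives O 2.000, Pb 1.000
≈ 2:1 → O2Pb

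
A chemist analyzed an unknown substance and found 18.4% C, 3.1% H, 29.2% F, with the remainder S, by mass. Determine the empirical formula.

CH2FS

Assume 100 g: 18.4 g C, 3.1 g H, 29.2 g F, 49.3 g S.
Moles — C: 18.4 / 12.01 = 1.532 mol; H: 3.1 / 1.008 = 3.075 mol; F: 29.2 / 19.00 = 1.537 mol; S: 49.3 / 32.07 = 1.537 mol
Smallest is C at 1.532 mol; normalising gives C 1.000, H 2.007, F 1.003, S 1.003
Ratio ≈ 1:2:1:1, so the empirical formula is CH2FS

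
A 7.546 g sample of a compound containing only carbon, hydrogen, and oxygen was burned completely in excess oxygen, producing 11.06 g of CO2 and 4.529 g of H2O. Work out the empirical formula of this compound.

CH2O

mol C = 11.06 / 44.01 = 0.2513; mass C = 0.2513 × 12.01 = 3.018 g
mol H = 2 × (4.529 / 18.02) = 0.5027; mass H = 0.5027 × 1.008 = 0.5067 g
mass O = 7.546 − (3.525) = 4.021 g → mol O = 0.2513
Smallest is C at 0.2513 mol; normalising gives C 1.000, H 2.000, O 1.000
≈ 1:2:1 → CH2O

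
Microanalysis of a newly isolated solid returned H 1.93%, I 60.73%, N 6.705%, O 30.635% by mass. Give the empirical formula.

H4INO4

Assume 100 g: 1.93 g H, 60.73 g I, 6.705 g N, 30.635 g O.
n(H) = 1.93/1.008 = 1.915, n(I) = 60.73/126.90 = 0.4786, n(N) = 6.705/14.01 = 0.4786, n(O) = 30.635/16.00 = 1.915
Smallest is I at 0.4786 mol; normalising gives H 4.001, I 1.000, N 1.000, O 4.001
≈ 4:1:1:4 → H4INO4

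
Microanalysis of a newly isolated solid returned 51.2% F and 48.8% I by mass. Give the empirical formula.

Assume 100 g: 51.2 g F, 48.8 g I.
n(F) = 51.2/19.00 = 2.695, n(I) = 48.8/126.90 = 0.3846
Smallest is I at 0.3846 mol; normalising gives F 7.007, I 1.000
Ratio ≈ 7:1, so the empirical formula is F7I

F7I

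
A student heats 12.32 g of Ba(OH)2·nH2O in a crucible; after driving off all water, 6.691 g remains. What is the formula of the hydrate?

Mass of water lost = 12.32 − 6.691 = 5.629 g → 5.629 / 18.02 = 0.3124 mol H2O
Molar mass of Ba(OH)2 = 171.35 g/mol → mol Ba(OH)2 = 6.691 / 171.35 = 0.03905
n = 0.3124 / 0.03905 = 8.00 ≈ 8 → Ba(OH)2·8H2O

Ba(OH)2·8H2O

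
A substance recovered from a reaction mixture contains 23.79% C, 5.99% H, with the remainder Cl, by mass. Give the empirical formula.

CH3Cl

Assume 100 g: 23.79 g C, 5.99 g H, 70.22 g Cl.
Moles — C: 23.79 / 12.01 = 1.981 mol; H: 5.99 / 1.008 = 5.942 mol; Cl: 70.22 / 35.45 = 1.981 mol
Divide by the smallest (1.981 mol Cl): C 1.000, H 3.000, Cl 1.000
Ratio ≈ 1:3:1, so the empirical formula is CH3Cl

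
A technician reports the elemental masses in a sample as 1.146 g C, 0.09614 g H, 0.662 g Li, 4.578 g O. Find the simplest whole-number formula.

CHLiO3

Moles — C: 1.146 / 12.01 = 0.09542 mol; H: 0.09614 / 1.008 = 0.09538 mol; Li: 0.662 / 6.94 = 0.09539 mol; O: 4.578 / 16.00 = 0.2861 mol
Divide by the smallest (0.09538 mol H): C 1.000, H 1.000, Li 1.000, O 3.000
Ratio ≈ 1:1:1:3, so the empirical formula is CHLiO3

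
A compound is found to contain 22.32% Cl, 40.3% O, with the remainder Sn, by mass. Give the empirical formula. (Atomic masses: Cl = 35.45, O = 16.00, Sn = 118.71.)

Assume 100 g: 22.32 g Cl, 40.3 g O, 37.38 g Sn.
Cl: 22.32 g ÷ 35.45 g/mol = 0.6296 mol
O: 40.3 g ÷ 16.00 g/mol = 2.519 mol
Sn: 37.38 g ÷ 118.71 g/mol = 0.3149 mol
Ratios (÷ 0.3149): Cl 2.000, O 7.999, Sn 1.000
Ratio ≈ 2:8:1, so the empirical formula is Cl2O8Sn

Cl2O8Sn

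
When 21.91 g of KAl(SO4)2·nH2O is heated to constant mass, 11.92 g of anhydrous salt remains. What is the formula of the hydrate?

KAl(SO4)2·12H2O

Mass of water lost = 21.91 − 11.92 = 9.99 g → 9.99 / 18.02 = 0.5544 mol H2O
Molar mass of KAl(SO4)2 = 258.22 g/mol → mol KAl(SO4)2 = 11.92 / 258.22 = 0.04616
n = 0.5544 / 0.04616 = 12.01 ≈ 12 → KAl(SO4)2·12H2O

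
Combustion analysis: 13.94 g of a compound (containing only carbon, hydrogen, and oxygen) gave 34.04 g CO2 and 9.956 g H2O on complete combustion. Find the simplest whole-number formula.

C7H10O2

mol C = 34.04 / 44.01 = 0.7735; mass C = 0.7735 × 12.01 = 9.289 g
mol H = 2 × (9.956 / 18.02) = 1.105; mass H = 1.105 × 1.008 = 1.114 g
mass O = 13.94 − (10.40) = 3.537 g → mol O = 0.2211
Smallest is O at 0.2211 mol; normalising gives C 3.499, H 4.999, O 1.000
Scaling by 2: C 7.00, H 10.00, O 2.00 → C7H10O2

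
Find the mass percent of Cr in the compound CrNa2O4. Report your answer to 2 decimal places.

32.10%

Molar mass = 1(52.00) + 2(22.99) + 4(16.00) = 161.980 g/mol
Mass of Cr per mole = 1 × 52.00 = 52.000 g
% Cr = 52.000 / 161.980 × 100 = 32.10%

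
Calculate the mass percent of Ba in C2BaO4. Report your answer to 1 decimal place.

60.9%

Molar mass = 2(12.01) + 1(137.33) + 4(16.00) = 225.350 g/mol
Mass of Ba per mole = 1 × 137.33 = 137.330 g
% Ba = 137.330 / 225.350 × 100 = 60.9%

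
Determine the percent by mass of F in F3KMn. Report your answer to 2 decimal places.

Molar mass = 3(19.00) + 1(39.10) + 1(54.94) = 151.040 g/mol
Mass of F per mole = 3 × 19.00 = 57.000 g
% F = 57.000 / 151.040 × 100 = 37.74%

37.74%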